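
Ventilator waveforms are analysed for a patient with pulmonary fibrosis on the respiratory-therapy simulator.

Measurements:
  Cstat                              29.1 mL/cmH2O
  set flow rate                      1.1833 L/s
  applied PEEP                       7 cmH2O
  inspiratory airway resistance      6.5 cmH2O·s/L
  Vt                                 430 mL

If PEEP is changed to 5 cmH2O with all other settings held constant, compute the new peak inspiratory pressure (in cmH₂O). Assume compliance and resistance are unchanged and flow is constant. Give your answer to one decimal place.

PIP = Vt/C + R·V̇ + PEEP (constant-flow equation of motion).
Only the baseline term changes: ΔPIP = ΔPEEP = 5 − 7 = -2.0 cmH2O.
Original PIP = 430/29.1 + 6.5×1.1833 + 7 = 29.468 cmH2O; new PIP = 29.468 + (-2.0) = 27.468 cmH2O.

27.5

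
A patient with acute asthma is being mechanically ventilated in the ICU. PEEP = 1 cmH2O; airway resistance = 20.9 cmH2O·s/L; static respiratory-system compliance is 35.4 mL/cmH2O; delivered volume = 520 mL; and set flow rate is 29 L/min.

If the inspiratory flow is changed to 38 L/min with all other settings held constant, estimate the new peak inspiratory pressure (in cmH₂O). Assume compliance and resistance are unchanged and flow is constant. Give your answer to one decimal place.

Flow: 29 L/min ÷ 60 = 0.4833 L/s.
New flow: 38 L/min ÷ 60 = 0.6333 L/s.
PIP = Vt/C + R·V̇ + PEEP (constant-flow equation of motion).
Only the resistive term changes: ΔPIP = R × ΔV̇ = 20.9 × (0.6333 − 0.4833) = 20.9 × 0.15 = 3.135 cmH2O.
Original PIP = 520/35.4 + 20.9×0.4833 + 1 = 25.79 cmH2O; new PIP = 25.79 + (3.135) = 28.925 cmH2O.

28.9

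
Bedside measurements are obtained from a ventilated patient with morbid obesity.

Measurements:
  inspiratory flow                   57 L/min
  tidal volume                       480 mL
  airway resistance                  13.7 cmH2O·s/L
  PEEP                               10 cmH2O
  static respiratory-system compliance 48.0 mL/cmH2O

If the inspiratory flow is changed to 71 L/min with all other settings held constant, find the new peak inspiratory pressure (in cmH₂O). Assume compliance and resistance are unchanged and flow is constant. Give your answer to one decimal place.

36.2

Flow: 57 L/min ÷ 60 = 0.95 L/s.
New flow: 71 L/min ÷ 60 = 1.1833 L/s.
PIP = Vt/C + R·V̇ + PEEP (constant-flow equation of motion).
Only the resistive term changes: ΔPIP = R × ΔV̇ = 13.7 × (1.1833 − 0.95) = 13.7 × 0.2333 = 3.196 cmH2O.
Original PIP = 480/48.0 + 13.7×0.95 + 10 = 33.015 cmH2O; new PIP = 33.015 + (3.196) = 36.211 cmH2O.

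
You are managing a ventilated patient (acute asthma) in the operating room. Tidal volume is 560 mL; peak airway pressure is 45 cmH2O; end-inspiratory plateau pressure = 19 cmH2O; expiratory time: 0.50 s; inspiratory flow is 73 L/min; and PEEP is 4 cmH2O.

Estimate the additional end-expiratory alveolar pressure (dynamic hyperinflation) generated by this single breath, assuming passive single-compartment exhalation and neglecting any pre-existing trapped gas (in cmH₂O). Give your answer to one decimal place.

Flow: 73 L/min ÷ 60 = 1.2167 L/s.
R = (PIP − Pplat)/V̇ = (45 − 19) / 1.2167 = 26.0/1.2167 = 21.369 cmH2O·s/L.
C = Vt/(Pplat − PEEP) = 560.0 / (19 − 4) = 560.0/15.0 = 37.333 mL/cmH2O.
τ = R × C = 21.369 × 0.03733 L/cmH2O = 0.7977 s.
Fraction remaining = e^(−Te/τ) = e^(−0.50/0.7977) = 0.5343; trapped volume = 560.0 × 0.5343 = 299.21 mL.
Additional alveolar pressure from trapping ≈ V_trapped / C = 299.21 / 37.333 = 8.015 cmH2O.

8.0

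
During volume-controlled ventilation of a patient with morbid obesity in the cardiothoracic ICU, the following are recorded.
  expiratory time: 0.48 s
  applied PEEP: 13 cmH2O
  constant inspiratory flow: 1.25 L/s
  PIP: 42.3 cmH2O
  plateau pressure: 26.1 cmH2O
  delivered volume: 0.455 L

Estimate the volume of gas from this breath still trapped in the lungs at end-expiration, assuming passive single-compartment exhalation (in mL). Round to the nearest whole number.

157

R = (PIP − Pplat)/V̇ = (42.3 − 26.1) / 1.25 = 16.2/1.25 = 12.96 cmH2O·s/L.
C = Vt/(Pplat − PEEP) = 455.0 / (26.1 − 13) = 455.0/13.1 = 34.733 mL/cmH2O.
τ = R × C = 12.96 × 0.03473 L/cmH2O = 0.4501 s.
Fraction remaining = e^(−Te/τ) = e^(−0.48/0.4501) = 0.3442.
Trapped volume = 455.0 × 0.3442 = 156.61 mL.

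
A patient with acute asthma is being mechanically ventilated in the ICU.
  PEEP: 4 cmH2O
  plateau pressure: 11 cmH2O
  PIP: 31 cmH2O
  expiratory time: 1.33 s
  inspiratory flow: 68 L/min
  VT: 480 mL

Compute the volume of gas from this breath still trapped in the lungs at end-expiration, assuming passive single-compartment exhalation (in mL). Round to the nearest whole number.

160

Flow: 68 L/min ÷ 60 = 1.1333 L/s.
R = (PIP − Pplat)/V̇ = (31 − 11) / 1.1333 = 20.0/1.1333 = 17.648 cmH2O·s/L.
C = Vt/(Pplat − PEEP) = 480.0 / (11 − 4) = 480.0/7.0 = 68.571 mL/cmH2O.
τ = R × C = 17.648 × 0.06857 L/cmH2O = 1.21 s.
Fraction remaining = e^(−Te/τ) = e^(−1.33/1.21) = 0.3331.
Trapped volume = 480.0 × 0.3331 = 159.89 mL.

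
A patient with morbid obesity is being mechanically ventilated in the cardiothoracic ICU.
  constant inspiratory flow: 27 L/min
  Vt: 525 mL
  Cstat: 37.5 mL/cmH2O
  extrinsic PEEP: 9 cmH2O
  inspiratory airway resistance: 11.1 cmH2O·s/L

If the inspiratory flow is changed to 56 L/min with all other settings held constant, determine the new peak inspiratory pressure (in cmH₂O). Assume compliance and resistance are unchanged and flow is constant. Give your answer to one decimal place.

Flow: 27 L/min ÷ 60 = 0.45 L/s.
New flow: 56 L/min ÷ 60 = 0.9333 L/s.
PIP = Vt/C + R·V̇ + PEEP (constant-flow equation of motion).
Only the resistive term changes: ΔPIP = R × ΔV̇ = 11.1 × (0.9333 − 0.45) = 11.1 × 0.4833 = 5.365 cmH2O.
Original PIP = 525/37.5 + 11.1×0.45 + 9 = 27.995 cmH2O; new PIP = 27.995 + (5.365) = 33.36 cmH2O.

33.4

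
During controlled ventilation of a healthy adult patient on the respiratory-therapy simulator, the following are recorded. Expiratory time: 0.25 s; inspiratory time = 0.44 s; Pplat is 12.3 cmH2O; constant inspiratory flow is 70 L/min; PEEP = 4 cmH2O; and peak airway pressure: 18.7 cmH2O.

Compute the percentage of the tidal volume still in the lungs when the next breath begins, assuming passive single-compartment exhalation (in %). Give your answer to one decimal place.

47.9

Flow: 70 L/min ÷ 60 = 1.1667 L/s.
Vt = flow × Ti = 1.1667 L/s × 0.44 s × 1000 mL/L = 513.35 mL.
R = (PIP − Pplat)/V̇ = (18.7 − 12.3) / 1.1667 = 6.4/1.1667 = 5.486 cmH2O·s/L.
C = Vt/(Pplat − PEEP) = 513.35 / (12.3 − 4) = 513.35/8.3 = 61.849 mL/cmH2O.
τ = R × C = 5.486 × 0.06185 L/cmH2O = 0.3393 s.
Fraction remaining at end-expiration = e^(−Te/τ) = e^(−0.25/0.3393) = 0.4786 → 47.86%.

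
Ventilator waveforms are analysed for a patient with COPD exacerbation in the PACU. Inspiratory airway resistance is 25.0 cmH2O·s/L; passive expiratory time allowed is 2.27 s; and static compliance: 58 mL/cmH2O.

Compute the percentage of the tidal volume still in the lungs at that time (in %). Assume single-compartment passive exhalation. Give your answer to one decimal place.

20.9

τ = R × C = 25.0 × 58 mL/cmH2O = 25.0 × 0.058 L/cmH2O = 1.45 s.
Passive exhalation: V(t)/V₀ = e^(−t/τ) = e^(−2.27/1.45) = 0.209.
Fraction remaining = 0.209 → 20.9%.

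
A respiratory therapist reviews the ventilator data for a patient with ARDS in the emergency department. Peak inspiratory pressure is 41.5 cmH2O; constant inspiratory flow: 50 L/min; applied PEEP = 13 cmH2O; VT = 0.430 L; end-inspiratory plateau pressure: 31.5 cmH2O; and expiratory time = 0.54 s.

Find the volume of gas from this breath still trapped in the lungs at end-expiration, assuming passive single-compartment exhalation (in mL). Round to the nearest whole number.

Flow: 50 L/min ÷ 60 = 0.8333 L/s.
R = (PIP − Pplat)/V̇ = (41.5 − 31.5) / 0.8333 = 10.0/0.8333 = 12.0 cmH2O·s/L.
C = Vt/(Pplat − PEEP) = 430.0 / (31.5 − 13) = 430.0/18.5 = 23.243 mL/cmH2O.
τ = R × C = 12.0 × 0.02324 L/cmH2O = 0.2789 s.
Fraction remaining = e^(−Te/τ) = e^(−0.54/0.2789) = 0.1443.
Trapped volume = 430.0 × 0.1443 = 62.049 mL.

62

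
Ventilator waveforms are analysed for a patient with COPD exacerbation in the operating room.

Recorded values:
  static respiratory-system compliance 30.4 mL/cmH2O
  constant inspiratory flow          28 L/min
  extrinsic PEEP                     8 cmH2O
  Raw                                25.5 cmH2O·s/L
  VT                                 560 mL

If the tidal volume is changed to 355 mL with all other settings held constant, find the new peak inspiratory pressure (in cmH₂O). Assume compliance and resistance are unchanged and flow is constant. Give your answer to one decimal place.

31.6

Flow: 28 L/min ÷ 60 = 0.4667 L/s.
PIP = Vt/C + R·V̇ + PEEP (constant-flow equation of motion).
Only the elastic term changes: ΔPIP = ΔVt / C = (355 − 560) / 30.4 = -6.743 cmH2O.
Original PIP = 560/30.4 + 25.5×0.4667 + 8 = 38.322 cmH2O; new PIP = 38.322 + (-6.743) = 31.579 cmH2O.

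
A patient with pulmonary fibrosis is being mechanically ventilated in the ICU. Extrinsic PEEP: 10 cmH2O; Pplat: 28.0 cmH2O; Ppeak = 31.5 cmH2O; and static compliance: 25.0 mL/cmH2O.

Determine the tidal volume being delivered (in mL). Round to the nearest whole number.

450

Vt = Cstat × (Pplat − PEEP) = 25.0 × (28.0 − 10) = 25.0 × 18.0 = 450.0 mL.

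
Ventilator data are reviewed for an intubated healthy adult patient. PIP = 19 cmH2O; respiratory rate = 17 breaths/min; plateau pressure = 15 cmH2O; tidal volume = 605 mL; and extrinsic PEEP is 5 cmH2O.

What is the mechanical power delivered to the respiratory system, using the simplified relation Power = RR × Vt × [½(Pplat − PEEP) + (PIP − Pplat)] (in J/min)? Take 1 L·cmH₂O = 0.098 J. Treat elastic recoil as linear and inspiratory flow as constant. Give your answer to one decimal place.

Per-breath work = Vt × [½(Pplat−PEEP) + (PIP−Pplat)] = 0.605 × [0.5×10.0 + 4.0] = 0.605 × 9.0 = 5.445 L·cmH2O.
Power = 17 × 5.445 = 92.565 L·cmH2O/min.
× 0.098 J/(L·cmH2O) → 9.071 J/min.

9.1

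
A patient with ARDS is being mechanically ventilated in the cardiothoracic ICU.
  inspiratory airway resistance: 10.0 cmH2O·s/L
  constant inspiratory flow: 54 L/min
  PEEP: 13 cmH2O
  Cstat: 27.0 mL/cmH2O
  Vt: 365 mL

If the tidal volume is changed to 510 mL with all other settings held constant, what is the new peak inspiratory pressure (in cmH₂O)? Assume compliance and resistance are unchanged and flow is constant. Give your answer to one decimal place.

Flow: 54 L/min ÷ 60 = 0.9 L/s.
PIP = Vt/C + R·V̇ + PEEP (constant-flow equation of motion).
Only the elastic term changes: ΔPIP = ΔVt / C = (510 − 365) / 27.0 = 5.37 cmH2O.
Original PIP = 365/27.0 + 10.0×0.9 + 13 = 35.519 cmH2O; new PIP = 35.519 + (5.37) = 40.889 cmH2O.

40.9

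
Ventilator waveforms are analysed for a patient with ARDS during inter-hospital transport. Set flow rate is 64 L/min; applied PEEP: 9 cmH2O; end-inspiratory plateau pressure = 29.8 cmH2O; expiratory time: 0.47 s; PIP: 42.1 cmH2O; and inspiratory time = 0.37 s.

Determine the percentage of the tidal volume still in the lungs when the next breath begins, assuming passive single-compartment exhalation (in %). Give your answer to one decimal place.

11.7

Flow: 64 L/min ÷ 60 = 1.0667 L/s.
Vt = flow × Ti = 1.0667 L/s × 0.37 s × 1000 mL/L = 394.68 mL.
R = (PIP − Pplat)/V̇ = (42.1 − 29.8) / 1.0667 = 12.3/1.0667 = 11.531 cmH2O·s/L.
C = Vt/(Pplat − PEEP) = 394.68 / (29.8 − 9) = 394.68/20.8 = 18.975 mL/cmH2O.
τ = R × C = 11.531 × 0.01898 L/cmH2O = 0.2189 s.
Fraction remaining at end-expiration = e^(−Te/τ) = e^(−0.47/0.2189) = 0.1168 → 11.68%.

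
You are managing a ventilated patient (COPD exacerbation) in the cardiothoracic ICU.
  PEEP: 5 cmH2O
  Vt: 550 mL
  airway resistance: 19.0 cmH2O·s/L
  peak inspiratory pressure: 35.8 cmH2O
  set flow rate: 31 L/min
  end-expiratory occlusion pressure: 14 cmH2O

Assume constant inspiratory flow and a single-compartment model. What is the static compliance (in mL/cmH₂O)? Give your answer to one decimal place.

45.9

Flow: 31 L/min ÷ 60 = 0.5167 L/s.
Total PEEP = 14 cmH2O (set 5 + intrinsic 9); this is the baseline alveolar pressure.
Equation of motion (constant flow): PIP = Vt/C + R·V̇ + PEEP.
Vt/C = PIP − R·V̇ − PEEP = 35.8 − 19.0×0.5167 − 14 = 35.8 − 9.817 − 14 = 11.983 cmH2O.
C = Vt / 11.983 = 550 / 11.983 = 45.898 mL/cmH2O.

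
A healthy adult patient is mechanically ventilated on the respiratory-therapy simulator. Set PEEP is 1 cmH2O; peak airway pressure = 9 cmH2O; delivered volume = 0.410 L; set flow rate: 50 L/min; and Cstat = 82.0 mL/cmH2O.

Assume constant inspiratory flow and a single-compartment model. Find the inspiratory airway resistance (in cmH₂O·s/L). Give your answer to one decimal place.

3.6

Flow: 50 L/min ÷ 60 = 0.8333 L/s.
Equation of motion (constant flow): PIP = Vt/C + R·V̇ + PEEP.
R·V̇ = PIP − Vt/C − PEEP = 9 − 410/82.0 − 1 = 9 − 5.0 − 1 = 3.0 cmH2O.
R = 3.0 / 0.8333 = 3.6 cmH2O·s/L.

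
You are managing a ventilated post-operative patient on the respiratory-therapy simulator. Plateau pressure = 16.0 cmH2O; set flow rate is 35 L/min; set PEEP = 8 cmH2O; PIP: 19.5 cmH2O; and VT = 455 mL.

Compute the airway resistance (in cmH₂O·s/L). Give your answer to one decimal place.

Flow: 35 L/min ÷ 60 = 0.5833 L/s.
Raw = (PIP − Pplat) / flow = (19.5 − 16.0) / 0.5833 = 3.5 / 0.5833 = 6.0 cmH2O·s/L.

6.0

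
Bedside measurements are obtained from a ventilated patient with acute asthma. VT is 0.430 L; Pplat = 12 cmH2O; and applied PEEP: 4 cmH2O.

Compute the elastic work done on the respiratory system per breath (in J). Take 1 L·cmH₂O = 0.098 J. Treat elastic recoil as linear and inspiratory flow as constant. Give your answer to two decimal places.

Elastic work ≈ ½ × (Pplat − PEEP) × Vt = 0.5 × (12 − 4) × 0.430 L = 0.5 × 8.0 × 0.430 = 1.72 L·cmH2O.
× 0.098 J/(L·cmH2O) → 0.1686 J.

0.17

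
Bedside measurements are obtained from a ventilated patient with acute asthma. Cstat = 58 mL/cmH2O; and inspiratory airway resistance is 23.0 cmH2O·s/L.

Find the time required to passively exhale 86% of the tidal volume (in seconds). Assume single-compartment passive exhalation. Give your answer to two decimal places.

τ = R × C = 23.0 × 58 mL/cmH2O = 23.0 × 0.058 L/cmH2O = 1.334 s.
Exhaled fraction f = 1 − e^(−t/τ) → t = −τ·ln(1 − f) = −1.334·ln(0.14) = 2.623 s.

2.62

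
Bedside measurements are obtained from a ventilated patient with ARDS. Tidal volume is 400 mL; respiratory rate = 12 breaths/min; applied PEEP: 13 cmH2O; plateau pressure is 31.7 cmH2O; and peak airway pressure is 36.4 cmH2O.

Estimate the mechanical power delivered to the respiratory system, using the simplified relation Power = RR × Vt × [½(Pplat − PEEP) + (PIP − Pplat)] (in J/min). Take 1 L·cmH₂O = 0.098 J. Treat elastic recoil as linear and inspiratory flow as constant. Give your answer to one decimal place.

6.6

Per-breath work = Vt × [½(Pplat−PEEP) + (PIP−Pplat)] = 0.400 × [0.5×18.7 + 4.7] = 0.400 × 14.05 = 5.62 L·cmH2O.
Power = 12 × 5.62 = 67.44 L·cmH2O/min.
× 0.098 J/(L·cmH2O) → 6.609 J/min.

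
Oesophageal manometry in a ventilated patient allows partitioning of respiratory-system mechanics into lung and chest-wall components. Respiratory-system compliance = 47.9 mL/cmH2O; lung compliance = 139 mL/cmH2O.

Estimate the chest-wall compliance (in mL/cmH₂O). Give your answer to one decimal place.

73.1

1/Ccw = 1/Crs − 1/CL.
1/Ccw = 1/47.9 − 1/139 = 0.01368.
Ccw = 73.099 mL/cmH2O.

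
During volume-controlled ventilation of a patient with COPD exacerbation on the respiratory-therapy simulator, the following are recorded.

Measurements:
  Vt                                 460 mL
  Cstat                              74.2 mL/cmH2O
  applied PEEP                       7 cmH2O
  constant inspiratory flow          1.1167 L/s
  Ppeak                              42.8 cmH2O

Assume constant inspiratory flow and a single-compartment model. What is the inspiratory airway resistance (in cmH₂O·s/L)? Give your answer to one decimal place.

26.5

Equation of motion (constant flow): PIP = Vt/C + R·V̇ + PEEP.
R·V̇ = PIP − Vt/C − PEEP = 42.8 − 460/74.2 − 7 = 42.8 − 6.199 − 7 = 29.601 cmH2O.
R = 29.601 / 1.1167 = 26.508 cmH2O·s/L.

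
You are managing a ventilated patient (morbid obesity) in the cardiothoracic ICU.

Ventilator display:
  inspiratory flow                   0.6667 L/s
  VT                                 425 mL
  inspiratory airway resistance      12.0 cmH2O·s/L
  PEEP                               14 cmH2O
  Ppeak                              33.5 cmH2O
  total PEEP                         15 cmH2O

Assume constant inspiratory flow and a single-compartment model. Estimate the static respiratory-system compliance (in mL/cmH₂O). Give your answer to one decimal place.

Total PEEP = 15 cmH2O (set 14 + intrinsic 1); this is the baseline alveolar pressure.
Equation of motion (constant flow): PIP = Vt/C + R·V̇ + PEEP.
Vt/C = PIP − R·V̇ − PEEP = 33.5 − 12.0×0.6667 − 15 = 33.5 − 8.0 − 15 = 10.5 cmH2O.
C = Vt / 10.5 = 425 / 10.5 = 40.476 mL/cmH2O.

40.5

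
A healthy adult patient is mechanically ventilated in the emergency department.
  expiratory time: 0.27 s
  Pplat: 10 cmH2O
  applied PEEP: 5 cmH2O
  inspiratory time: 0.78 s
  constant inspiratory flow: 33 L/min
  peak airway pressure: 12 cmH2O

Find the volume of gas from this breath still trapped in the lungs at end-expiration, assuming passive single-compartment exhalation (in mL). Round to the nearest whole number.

181

Flow: 33 L/min ÷ 60 = 0.55 L/s.
Vt = flow × Ti = 0.55 L/s × 0.78 s × 1000 mL/L = 429.0 mL.
R = (PIP − Pplat)/V̇ = (12 − 10) / 0.55 = 2.0/0.55 = 3.636 cmH2O·s/L.
C = Vt/(Pplat − PEEP) = 429.0 / (10 − 5) = 429.0/5.0 = 85.8 mL/cmH2O.
τ = R × C = 3.636 × 0.0858 L/cmH2O = 0.312 s.
Fraction remaining = e^(−Te/τ) = e^(−0.27/0.312) = 0.4209.
Trapped volume = 429.0 × 0.4209 = 180.57 mL.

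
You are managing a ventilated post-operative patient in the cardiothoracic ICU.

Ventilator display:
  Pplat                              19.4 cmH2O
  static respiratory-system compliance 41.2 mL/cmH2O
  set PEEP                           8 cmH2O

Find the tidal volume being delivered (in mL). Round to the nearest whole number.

470

Vt = Cstat × (Pplat − PEEP) = 41.2 × (19.4 − 8) = 41.2 × 11.4 = 469.68 mL.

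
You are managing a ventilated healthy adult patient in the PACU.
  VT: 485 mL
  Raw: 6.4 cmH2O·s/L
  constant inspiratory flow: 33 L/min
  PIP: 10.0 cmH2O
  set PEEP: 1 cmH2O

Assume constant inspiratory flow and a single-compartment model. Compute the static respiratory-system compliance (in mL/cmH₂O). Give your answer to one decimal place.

88.5

Flow: 33 L/min ÷ 60 = 0.55 L/s.
Equation of motion (constant flow): PIP = Vt/C + R·V̇ + PEEP.
Vt/C = PIP − R·V̇ − PEEP = 10.0 − 6.4×0.55 − 1 = 10.0 − 3.52 − 1 = 5.48 cmH2O.
C = Vt / 5.48 = 485 / 5.48 = 88.504 mL/cmH2O.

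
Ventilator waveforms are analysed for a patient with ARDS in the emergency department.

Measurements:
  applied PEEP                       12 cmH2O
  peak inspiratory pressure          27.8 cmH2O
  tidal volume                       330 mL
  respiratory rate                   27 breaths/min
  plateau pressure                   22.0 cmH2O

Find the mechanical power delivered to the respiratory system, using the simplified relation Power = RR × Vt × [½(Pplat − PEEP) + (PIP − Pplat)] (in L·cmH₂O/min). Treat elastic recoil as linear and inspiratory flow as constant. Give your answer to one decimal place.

96.2

Per-breath work = Vt × [½(Pplat−PEEP) + (PIP−Pplat)] = 0.330 × [0.5×10.0 + 5.8] = 0.330 × 10.8 = 3.564 L·cmH2O.
Power = 27 × 3.564 = 96.228 L·cmH2O/min.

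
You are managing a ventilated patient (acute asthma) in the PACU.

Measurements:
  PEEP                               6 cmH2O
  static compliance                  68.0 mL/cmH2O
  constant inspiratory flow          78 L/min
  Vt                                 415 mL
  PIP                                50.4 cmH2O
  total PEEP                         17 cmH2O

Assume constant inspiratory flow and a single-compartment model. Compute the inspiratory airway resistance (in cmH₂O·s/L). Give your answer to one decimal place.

21.0

Flow: 78 L/min ÷ 60 = 1.3 L/s.
Total PEEP = 17 cmH2O (set 6 + intrinsic 11); this is the baseline alveolar pressure.
Equation of motion (constant flow): PIP = Vt/C + R·V̇ + PEEP.
R·V̇ = PIP − Vt/C − PEEP = 50.4 − 415/68.0 − 17 = 50.4 − 6.103 − 17 = 27.297 cmH2O.
R = 27.297 / 1.3 = 20.998 cmH2O·s/L.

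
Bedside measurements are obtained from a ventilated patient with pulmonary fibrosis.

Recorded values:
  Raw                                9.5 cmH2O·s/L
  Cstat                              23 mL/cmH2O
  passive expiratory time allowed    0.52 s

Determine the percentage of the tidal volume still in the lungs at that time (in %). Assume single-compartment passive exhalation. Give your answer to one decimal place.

9.3

τ = R × C = 9.5 × 23 mL/cmH2O = 9.5 × 0.023 L/cmH2O = 0.2185 s.
Passive exhalation: V(t)/V₀ = e^(−t/τ) = e^(−0.52/0.2185) = 0.09256.
Fraction remaining = 0.09256 → 9.256%.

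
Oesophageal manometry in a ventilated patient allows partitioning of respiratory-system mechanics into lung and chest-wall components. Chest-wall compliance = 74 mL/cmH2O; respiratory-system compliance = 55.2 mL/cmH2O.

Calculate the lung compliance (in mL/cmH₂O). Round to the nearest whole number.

217

1/CL = 1/Crs − 1/Ccw.
1/CL = 1/55.2 − 1/74 = 0.004602.
CL = 217.3 mL/cmH2O.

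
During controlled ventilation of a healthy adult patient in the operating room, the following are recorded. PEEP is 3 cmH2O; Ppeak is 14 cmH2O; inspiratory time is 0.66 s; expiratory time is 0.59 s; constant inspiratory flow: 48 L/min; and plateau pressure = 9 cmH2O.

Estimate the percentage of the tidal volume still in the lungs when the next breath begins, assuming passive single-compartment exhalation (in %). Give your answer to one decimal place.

Flow: 48 L/min ÷ 60 = 0.8 L/s.
Vt = flow × Ti = 0.8 L/s × 0.66 s × 1000 mL/L = 528.0 mL.
R = (PIP − Pplat)/V̇ = (14 − 9) / 0.8 = 5.0/0.8 = 6.25 cmH2O·s/L.
C = Vt/(Pplat − PEEP) = 528.0 / (9 − 3) = 528.0/6.0 = 88.0 mL/cmH2O.
τ = R × C = 6.25 × 0.088 L/cmH2O = 0.55 s.
Fraction remaining at end-expiration = e^(−Te/τ) = e^(−0.59/0.55) = 0.3421 → 34.21%.

34.2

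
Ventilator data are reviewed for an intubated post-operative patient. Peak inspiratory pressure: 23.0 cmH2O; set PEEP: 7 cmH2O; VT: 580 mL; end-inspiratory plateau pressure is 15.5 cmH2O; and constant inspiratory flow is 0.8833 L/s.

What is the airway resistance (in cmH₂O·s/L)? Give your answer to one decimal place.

Raw = (PIP − Pplat) / flow = (23.0 − 15.5) / 0.8833 = 7.5 / 0.8833 = 8.491 cmH2O·s/L.

8.5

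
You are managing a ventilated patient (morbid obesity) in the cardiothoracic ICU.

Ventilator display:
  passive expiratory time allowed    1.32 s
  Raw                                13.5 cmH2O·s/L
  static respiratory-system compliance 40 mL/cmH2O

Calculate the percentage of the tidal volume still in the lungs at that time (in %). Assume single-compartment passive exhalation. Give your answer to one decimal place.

τ = R × C = 13.5 × 40 mL/cmH2O = 13.5 × 0.040 L/cmH2O = 0.54 s.
Passive exhalation: V(t)/V₀ = e^(−t/τ) = e^(−1.32/0.54) = 0.08677.
Fraction remaining = 0.08677 → 8.677%.

8.7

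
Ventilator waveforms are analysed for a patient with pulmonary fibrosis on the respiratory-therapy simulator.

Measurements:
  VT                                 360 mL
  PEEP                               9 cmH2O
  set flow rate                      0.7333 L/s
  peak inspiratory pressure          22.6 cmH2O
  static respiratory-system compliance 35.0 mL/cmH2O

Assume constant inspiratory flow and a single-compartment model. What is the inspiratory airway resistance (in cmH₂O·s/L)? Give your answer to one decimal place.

Equation of motion (constant flow): PIP = Vt/C + R·V̇ + PEEP.
R·V̇ = PIP − Vt/C − PEEP = 22.6 − 360/35.0 − 9 = 22.6 − 10.286 − 9 = 3.314 cmH2O.
R = 3.314 / 0.7333 = 4.519 cmH2O·s/L.

4.5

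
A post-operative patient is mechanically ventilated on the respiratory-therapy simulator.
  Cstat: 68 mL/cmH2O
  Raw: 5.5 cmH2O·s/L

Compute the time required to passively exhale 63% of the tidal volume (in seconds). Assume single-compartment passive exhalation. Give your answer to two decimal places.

τ = R × C = 5.5 × 68 mL/cmH2O = 5.5 × 0.068 L/cmH2O = 0.374 s.
Exhaled fraction f = 1 − e^(−t/τ) → t = −τ·ln(1 − f) = −0.374·ln(0.37) = 0.3719 s.

0.37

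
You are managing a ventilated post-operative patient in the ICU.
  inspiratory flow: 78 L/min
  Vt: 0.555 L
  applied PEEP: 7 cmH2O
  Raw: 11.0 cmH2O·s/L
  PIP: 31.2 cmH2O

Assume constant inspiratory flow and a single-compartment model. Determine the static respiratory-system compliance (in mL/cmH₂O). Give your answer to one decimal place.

56.1

Flow: 78 L/min ÷ 60 = 1.3 L/s.
Equation of motion (constant flow): PIP = Vt/C + R·V̇ + PEEP.
Vt/C = PIP − R·V̇ − PEEP = 31.2 − 11.0×1.3 − 7 = 31.2 − 14.3 − 7 = 9.9 cmH2O.
C = Vt / 9.9 = 555 / 9.9 = 56.061 mL/cmH2O.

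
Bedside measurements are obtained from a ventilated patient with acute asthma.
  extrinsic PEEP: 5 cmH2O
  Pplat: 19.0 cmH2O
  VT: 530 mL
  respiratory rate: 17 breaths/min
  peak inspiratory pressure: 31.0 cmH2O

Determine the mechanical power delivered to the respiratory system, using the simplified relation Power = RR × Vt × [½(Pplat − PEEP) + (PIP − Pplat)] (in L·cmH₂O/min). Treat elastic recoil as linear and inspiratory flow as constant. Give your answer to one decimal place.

171.2

Per-breath work = Vt × [½(Pplat−PEEP) + (PIP−Pplat)] = 0.530 × [0.5×14.0 + 12.0] = 0.530 × 19.0 = 10.07 L·cmH2O.
Power = 17 × 10.07 = 171.19 L·cmH2O/min.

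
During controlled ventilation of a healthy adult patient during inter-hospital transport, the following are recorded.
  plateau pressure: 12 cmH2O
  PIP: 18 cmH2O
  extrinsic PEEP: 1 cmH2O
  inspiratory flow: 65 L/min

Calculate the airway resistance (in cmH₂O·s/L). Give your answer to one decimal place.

5.5

Flow: 65 L/min ÷ 60 = 1.0833 L/s.
Raw = (PIP − Pplat) / flow = (18 − 12) / 1.0833 = 6.0 / 1.0833 = 5.539 cmH2O·s/L.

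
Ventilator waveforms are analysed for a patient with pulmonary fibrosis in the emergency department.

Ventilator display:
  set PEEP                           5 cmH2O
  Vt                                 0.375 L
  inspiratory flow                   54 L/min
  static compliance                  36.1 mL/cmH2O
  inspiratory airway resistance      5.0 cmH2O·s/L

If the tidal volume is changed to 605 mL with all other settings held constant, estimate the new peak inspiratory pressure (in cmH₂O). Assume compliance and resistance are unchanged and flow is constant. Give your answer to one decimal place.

26.3

Flow: 54 L/min ÷ 60 = 0.9 L/s.
PIP = Vt/C + R·V̇ + PEEP (constant-flow equation of motion).
Only the elastic term changes: ΔPIP = ΔVt / C = (605 − 375) / 36.1 = 6.371 cmH2O.
Original PIP = 375/36.1 + 5.0×0.9 + 5 = 19.888 cmH2O; new PIP = 19.888 + (6.371) = 26.259 cmH2O.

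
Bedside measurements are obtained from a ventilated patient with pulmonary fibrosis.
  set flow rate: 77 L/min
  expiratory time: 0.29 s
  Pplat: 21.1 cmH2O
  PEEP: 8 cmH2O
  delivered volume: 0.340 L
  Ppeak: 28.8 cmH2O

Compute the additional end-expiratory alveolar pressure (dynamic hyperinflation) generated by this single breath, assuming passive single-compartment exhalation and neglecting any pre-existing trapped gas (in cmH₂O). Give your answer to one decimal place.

Flow: 77 L/min ÷ 60 = 1.2833 L/s.
R = (PIP − Pplat)/V̇ = (28.8 − 21.1) / 1.2833 = 7.7/1.2833 = 6.0 cmH2O·s/L.
C = Vt/(Pplat − PEEP) = 340.0 / (21.1 − 8) = 340.0/13.1 = 25.954 mL/cmH2O.
τ = R × C = 6.0 × 0.02595 L/cmH2O = 0.1557 s.
Fraction remaining = e^(−Te/τ) = e^(−0.29/0.1557) = 0.1553; trapped volume = 340.0 × 0.1553 = 52.802 mL.
Additional alveolar pressure from trapping ≈ V_trapped / C = 52.802 / 25.954 = 2.034 cmH2O.

2.0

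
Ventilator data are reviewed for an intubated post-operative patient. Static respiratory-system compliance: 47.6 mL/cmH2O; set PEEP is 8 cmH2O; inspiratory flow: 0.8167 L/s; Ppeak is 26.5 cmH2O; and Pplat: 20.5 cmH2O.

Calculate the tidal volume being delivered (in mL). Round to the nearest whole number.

595

Vt = Cstat × (Pplat − PEEP) = 47.6 × (20.5 − 8) = 47.6 × 12.5 = 595.0 mL.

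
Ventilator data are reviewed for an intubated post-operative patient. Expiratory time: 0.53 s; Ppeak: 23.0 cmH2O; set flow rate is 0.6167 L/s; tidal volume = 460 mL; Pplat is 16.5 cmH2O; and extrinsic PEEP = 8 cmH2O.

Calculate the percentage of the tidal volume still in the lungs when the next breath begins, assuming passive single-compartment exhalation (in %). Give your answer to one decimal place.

R = (PIP − Pplat)/V̇ = (23.0 − 16.5) / 0.6167 = 6.5/0.6167 = 10.54 cmH2O·s/L.
C = Vt/(Pplat − PEEP) = 460.0 / (16.5 − 8) = 460.0/8.5 = 54.118 mL/cmH2O.
τ = R × C = 10.54 × 0.05412 L/cmH2O = 0.5704 s.
Fraction remaining at end-expiration = e^(−Te/τ) = e^(−0.53/0.5704) = 0.3949 → 39.49%.

39.5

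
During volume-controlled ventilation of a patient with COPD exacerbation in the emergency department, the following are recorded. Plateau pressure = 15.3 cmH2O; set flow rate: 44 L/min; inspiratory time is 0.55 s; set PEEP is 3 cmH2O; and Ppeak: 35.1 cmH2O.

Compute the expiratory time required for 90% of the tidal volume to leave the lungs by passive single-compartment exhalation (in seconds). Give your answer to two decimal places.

2.04

Flow: 44 L/min ÷ 60 = 0.7333 L/s.
Vt = flow × Ti = 0.7333 L/s × 0.55 s × 1000 mL/L = 403.32 mL.
R = (PIP − Pplat)/V̇ = (35.1 − 15.3) / 0.7333 = 19.8/0.7333 = 27.001 cmH2O·s/L.
C = Vt/(Pplat − PEEP) = 403.32 / (15.3 − 3) = 403.32/12.3 = 32.79 mL/cmH2O.
τ = R × C = 27.001 × 0.03279 L/cmH2O = 0.8854 s.
t = −τ·ln(1 − 0.90) = −0.8854·ln(0.1) = 2.039 s.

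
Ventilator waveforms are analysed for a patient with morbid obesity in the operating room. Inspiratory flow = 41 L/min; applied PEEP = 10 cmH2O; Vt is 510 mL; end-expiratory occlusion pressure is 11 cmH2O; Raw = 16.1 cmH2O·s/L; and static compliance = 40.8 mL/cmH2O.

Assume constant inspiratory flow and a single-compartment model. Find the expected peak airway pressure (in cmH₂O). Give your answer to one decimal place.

Flow: 41 L/min ÷ 60 = 0.6833 L/s.
Total PEEP = 11 cmH2O (set 10 + intrinsic 1); this is the baseline alveolar pressure.
Equation of motion (constant flow): PIP = Vt/C + R·V̇ + PEEP.
PIP = 510/40.8 + 16.1×0.6833 + 11 = 12.5 + 11.001 + 11 = 34.501 cmH2O.

34.5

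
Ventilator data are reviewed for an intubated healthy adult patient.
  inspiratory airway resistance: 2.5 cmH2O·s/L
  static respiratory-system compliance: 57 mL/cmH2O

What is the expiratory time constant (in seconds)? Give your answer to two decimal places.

τ = R × C = 2.5 × 57 mL/cmH2O = 2.5 × 0.057 L/cmH2O = 0.1425 s.

0.14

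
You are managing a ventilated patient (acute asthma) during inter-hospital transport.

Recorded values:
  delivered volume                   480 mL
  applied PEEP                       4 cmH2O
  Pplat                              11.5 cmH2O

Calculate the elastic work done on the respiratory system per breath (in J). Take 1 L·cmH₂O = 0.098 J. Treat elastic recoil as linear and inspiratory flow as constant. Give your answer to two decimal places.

0.18

Elastic work ≈ ½ × (Pplat − PEEP) × Vt = 0.5 × (11.5 − 4) × 0.480 L = 0.5 × 7.5 × 0.480 = 1.8 L·cmH2O.
× 0.098 J/(L·cmH2O) → 0.1764 J.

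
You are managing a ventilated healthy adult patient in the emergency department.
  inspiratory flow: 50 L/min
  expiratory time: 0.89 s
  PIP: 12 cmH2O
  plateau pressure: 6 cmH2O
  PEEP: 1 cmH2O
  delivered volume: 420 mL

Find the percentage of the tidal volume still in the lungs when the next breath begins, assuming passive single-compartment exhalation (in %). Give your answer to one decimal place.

Flow: 50 L/min ÷ 60 = 0.8333 L/s.
R = (PIP − Pplat)/V̇ = (12 − 6) / 0.8333 = 6.0/0.8333 = 7.2 cmH2O·s/L.
C = Vt/(Pplat − PEEP) = 420.0 / (6 − 1) = 420.0/5.0 = 84.0 mL/cmH2O.
τ = R × C = 7.2 × 0.084 L/cmH2O = 0.6048 s.
Fraction remaining at end-expiration = e^(−Te/τ) = e^(−0.89/0.6048) = 0.2296 → 22.96%.

23.0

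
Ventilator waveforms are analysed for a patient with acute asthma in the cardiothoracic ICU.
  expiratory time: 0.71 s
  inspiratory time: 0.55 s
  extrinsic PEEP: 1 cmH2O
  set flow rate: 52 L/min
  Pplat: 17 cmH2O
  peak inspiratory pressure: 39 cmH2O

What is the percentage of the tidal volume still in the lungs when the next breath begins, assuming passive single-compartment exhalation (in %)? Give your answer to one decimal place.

39.1

Flow: 52 L/min ÷ 60 = 0.8667 L/s.
Vt = flow × Ti = 0.8667 L/s × 0.55 s × 1000 mL/L = 476.69 mL.
R = (PIP − Pplat)/V̇ = (39 − 17) / 0.8667 = 22.0/0.8667 = 25.384 cmH2O·s/L.
C = Vt/(Pplat − PEEP) = 476.69 / (17 − 1) = 476.69/16.0 = 29.793 mL/cmH2O.
τ = R × C = 25.384 × 0.02979 L/cmH2O = 0.7562 s.
Fraction remaining at end-expiration = e^(−Te/τ) = e^(−0.71/0.7562) = 0.3911 → 39.11%.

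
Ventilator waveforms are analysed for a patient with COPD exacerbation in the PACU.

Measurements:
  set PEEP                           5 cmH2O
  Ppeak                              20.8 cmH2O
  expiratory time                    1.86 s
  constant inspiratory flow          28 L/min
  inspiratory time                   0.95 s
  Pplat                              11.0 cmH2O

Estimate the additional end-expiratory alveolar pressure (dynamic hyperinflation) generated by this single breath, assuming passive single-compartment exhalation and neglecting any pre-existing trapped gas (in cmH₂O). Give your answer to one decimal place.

Flow: 28 L/min ÷ 60 = 0.4667 L/s.
Vt = flow × Ti = 0.4667 L/s × 0.95 s × 1000 mL/L = 443.37 mL.
R = (PIP − Pplat)/V̇ = (20.8 − 11.0) / 0.4667 = 9.8/0.4667 = 20.999 cmH2O·s/L.
C = Vt/(Pplat − PEEP) = 443.37 / (11.0 − 5) = 443.37/6.0 = 73.895 mL/cmH2O.
τ = R × C = 20.999 × 0.0739 L/cmH2O = 1.552 s.
Fraction remaining = e^(−Te/τ) = e^(−1.86/1.552) = 0.3017; trapped volume = 443.37 × 0.3017 = 133.76 mL.
Additional alveolar pressure from trapping ≈ V_trapped / C = 133.76 / 73.895 = 1.81 cmH2O.

1.8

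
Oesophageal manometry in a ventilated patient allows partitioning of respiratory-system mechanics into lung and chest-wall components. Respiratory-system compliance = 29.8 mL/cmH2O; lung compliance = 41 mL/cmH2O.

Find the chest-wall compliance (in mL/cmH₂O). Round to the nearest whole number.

1/Ccw = 1/Crs − 1/CL.
1/Ccw = 1/29.8 − 1/41 = 0.009167.
Ccw = 109.09 mL/cmH2O.

109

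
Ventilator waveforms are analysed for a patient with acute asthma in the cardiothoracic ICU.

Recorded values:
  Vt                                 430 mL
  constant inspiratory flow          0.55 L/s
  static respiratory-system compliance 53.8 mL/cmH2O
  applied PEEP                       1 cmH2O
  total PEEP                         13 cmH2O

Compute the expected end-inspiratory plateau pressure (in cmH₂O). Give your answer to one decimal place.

21.0

End-expiratory occlusion gives total PEEP = 13 cmH2O (intrinsic PEEP = 13 − 1 = 12). Use total PEEP for the elastic gradient.
Pplat = PEEPtotal + Vt / Cstat = 13 + 430 / 53.8 = 13 + 7.993 = 20.993 cmH2O.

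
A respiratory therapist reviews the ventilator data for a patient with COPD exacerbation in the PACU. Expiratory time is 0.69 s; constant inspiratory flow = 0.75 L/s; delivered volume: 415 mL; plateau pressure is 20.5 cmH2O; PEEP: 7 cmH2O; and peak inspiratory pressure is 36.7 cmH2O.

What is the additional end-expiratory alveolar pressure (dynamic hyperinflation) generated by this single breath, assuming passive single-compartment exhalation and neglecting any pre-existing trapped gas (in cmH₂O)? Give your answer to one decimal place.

4.8

R = (PIP − Pplat)/V̇ = (36.7 − 20.5) / 0.75 = 16.2/0.75 = 21.6 cmH2O·s/L.
C = Vt/(Pplat − PEEP) = 415.0 / (20.5 − 7) = 415.0/13.5 = 30.741 mL/cmH2O.
τ = R × C = 21.6 × 0.03074 L/cmH2O = 0.664 s.
Fraction remaining = e^(−Te/τ) = e^(−0.69/0.664) = 0.3538; trapped volume = 415.0 × 0.3538 = 146.83 mL.
Additional alveolar pressure from trapping ≈ V_trapped / C = 146.83 / 30.741 = 4.776 cmH2O.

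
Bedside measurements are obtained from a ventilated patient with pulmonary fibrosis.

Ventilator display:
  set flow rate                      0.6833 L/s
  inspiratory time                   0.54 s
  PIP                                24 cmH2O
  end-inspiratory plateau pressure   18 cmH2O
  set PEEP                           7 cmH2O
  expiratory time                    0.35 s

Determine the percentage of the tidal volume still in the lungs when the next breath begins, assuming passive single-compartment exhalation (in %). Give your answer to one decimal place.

30.5

Vt = flow × Ti = 0.6833 L/s × 0.54 s × 1000 mL/L = 368.98 mL.
R = (PIP − Pplat)/V̇ = (24 − 18) / 0.6833 = 6.0/0.6833 = 8.781 cmH2O·s/L.
C = Vt/(Pplat − PEEP) = 368.98 / (18 − 7) = 368.98/11.0 = 33.544 mL/cmH2O.
τ = R × C = 8.781 × 0.03354 L/cmH2O = 0.2945 s.
Fraction remaining at end-expiration = e^(−Te/τ) = e^(−0.35/0.2945) = 0.3047 → 30.47%.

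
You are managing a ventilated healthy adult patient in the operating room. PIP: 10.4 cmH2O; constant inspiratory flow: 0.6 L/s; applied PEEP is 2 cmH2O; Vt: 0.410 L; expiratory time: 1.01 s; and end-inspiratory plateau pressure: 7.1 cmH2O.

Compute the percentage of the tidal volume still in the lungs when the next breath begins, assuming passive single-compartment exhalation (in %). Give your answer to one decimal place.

10.2

R = (PIP − Pplat)/V̇ = (10.4 − 7.1) / 0.6 = 3.3/0.6 = 5.5 cmH2O·s/L.
C = Vt/(Pplat − PEEP) = 410.0 / (7.1 − 2) = 410.0/5.1 = 80.392 mL/cmH2O.
τ = R × C = 5.5 × 0.08039 L/cmH2O = 0.4421 s.
Fraction remaining at end-expiration = e^(−Te/τ) = e^(−1.01/0.4421) = 0.1018 → 10.18%.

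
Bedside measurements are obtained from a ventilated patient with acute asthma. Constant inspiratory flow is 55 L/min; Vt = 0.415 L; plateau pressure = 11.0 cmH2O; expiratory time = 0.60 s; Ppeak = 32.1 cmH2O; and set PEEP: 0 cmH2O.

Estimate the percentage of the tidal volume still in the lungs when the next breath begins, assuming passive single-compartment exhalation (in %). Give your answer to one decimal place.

Flow: 55 L/min ÷ 60 = 0.9167 L/s.
R = (PIP − Pplat)/V̇ = (32.1 − 11.0) / 0.9167 = 21.1/0.9167 = 23.017 cmH2O·s/L.
C = Vt/(Pplat − PEEP) = 415.0 / (11.0 − 0) = 415.0/11.0 = 37.727 mL/cmH2O.
τ = R × C = 23.017 × 0.03773 L/cmH2O = 0.8684 s.
Fraction remaining at end-expiration = e^(−Te/τ) = e^(−0.60/0.8684) = 0.5011 → 50.11%.

50.1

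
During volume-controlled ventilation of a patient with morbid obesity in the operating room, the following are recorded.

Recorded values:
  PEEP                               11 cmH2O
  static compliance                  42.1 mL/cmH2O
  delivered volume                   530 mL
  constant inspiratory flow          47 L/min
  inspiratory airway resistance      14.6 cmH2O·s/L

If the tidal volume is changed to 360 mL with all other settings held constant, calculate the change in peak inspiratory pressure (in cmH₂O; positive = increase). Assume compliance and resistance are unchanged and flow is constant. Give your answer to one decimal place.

-4.0

PIP = Vt/C + R·V̇ + PEEP (constant-flow equation of motion).
Only the elastic term changes: ΔPIP = ΔVt / C = (360 − 530) / 42.1 = -4.038 cmH2O.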